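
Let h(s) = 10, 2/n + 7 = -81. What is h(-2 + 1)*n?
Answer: -5/22 ≈ -0.22727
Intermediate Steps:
n = -1/44 (n = 2/(-7 - 81) = 2/(-88) = 2*(-1/88) = -1/44 ≈ -0.022727)
h(-2 + 1)*n = 10*(-1/44) = -5/22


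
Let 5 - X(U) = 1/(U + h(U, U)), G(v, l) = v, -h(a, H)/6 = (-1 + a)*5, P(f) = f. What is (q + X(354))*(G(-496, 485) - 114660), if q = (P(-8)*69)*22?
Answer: 3577171523567/2559 ≈ 1.3979e+9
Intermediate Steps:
h(a, H) = 30 - 30*a (h(a, H) = -6*(-1 + a)*5 = -6*(-5 + 5*a) = 30 - 30*a)
X(U) = 5 - 1/(30 - 29*U) (X(U) = 5 - 1/(U + (30 - 30*U)) = 5 - 1/(30 - 29*U))
q = -12144 (q = -8*69*22 = -552*22 = -12144)
(q + X(354))*(G(-496, 485) - 114660) = (-12144 + (-149 + 145*354)/(-30 + 29*354))*(-496 - 114660) = (-12144 + (-149 + 51330)/(-30 + 10266))*(-115156) = (-12144 + 51181/10236)*(-115156) = -124254803/10236*(-115156) = 3577171523567/2559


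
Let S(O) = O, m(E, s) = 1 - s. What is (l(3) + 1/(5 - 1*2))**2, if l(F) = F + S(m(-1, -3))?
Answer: 484/9 ≈ 53.778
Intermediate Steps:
l(F) = 4 + F (l(F) = F + (1 - 1*(-3)) = F + (1 + 3) = F + 4 = 4 + F)
(l(3) + 1/(5 - 1*2))**2 = ((4 + 3) + 1/(5 - 1*2))**2 = (7 + 1/(5 - 2))**2 = (7 + 1/3)**2 = (22/3)**2 = 484/9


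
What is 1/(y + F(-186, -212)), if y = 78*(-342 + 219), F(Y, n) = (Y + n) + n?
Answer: -1/10204 ≈ -9.8001e-5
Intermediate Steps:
F(Y, n) = Y + 2*n
y = -9594 (y = 78*(-123) = -9594)
1/(y + F(-186, -212)) = 1/(-9594 + (-186 + 2*(-212))) = 1/(-9594 + (-186 - 424)) = 1/(-9594 - 610) = 1/(-10204) = -1/10204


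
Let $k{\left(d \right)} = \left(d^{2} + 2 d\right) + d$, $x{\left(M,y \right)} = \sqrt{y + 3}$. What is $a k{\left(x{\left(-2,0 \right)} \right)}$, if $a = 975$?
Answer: $2925 + 2925 \sqrt{3} \approx 7991.3$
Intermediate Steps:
$x{\left(M,y \right)} = \sqrt{3 + y}$
$k{\left(d \right)} = d^{2} + 3 d$
$a k{\left(x{\left(-2,0 \right)} \right)} = 975 \sqrt{3 + 0} \left(3 + \sqrt{3 + 0}\right) = 975 \sqrt{3} \left(3 + \sqrt{3}\right)$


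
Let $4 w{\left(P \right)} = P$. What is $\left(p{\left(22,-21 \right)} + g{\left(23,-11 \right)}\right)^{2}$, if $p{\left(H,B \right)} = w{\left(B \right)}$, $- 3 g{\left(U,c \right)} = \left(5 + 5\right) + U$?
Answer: $\frac{4225}{16} \approx 264.06$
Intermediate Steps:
$w{\left(P \right)} = \frac{P}{4}$
$g{\left(U,c \right)} = - \frac{10}{3} - \frac{U}{3}$ ($g{\left(U,c \right)} = - \frac{\left(5 + 5\right) + U}{3} = - \frac{10 + U}{3} = - \frac{10}{3} - \frac{U}{3}$)
$p{\left(H,B \right)} = \frac{B}{4}$
$\left(p{\left(22,-21 \right)} + g{\left(23,-11 \right)}\right)^{2} = \left(\frac{1}{4} \left(-21\right) - 11\right)^{2} = \left(- \frac{21}{4} - 11\right)^{2} = \left(- \frac{65}{4}\right)^{2} = \frac{4225}{16}$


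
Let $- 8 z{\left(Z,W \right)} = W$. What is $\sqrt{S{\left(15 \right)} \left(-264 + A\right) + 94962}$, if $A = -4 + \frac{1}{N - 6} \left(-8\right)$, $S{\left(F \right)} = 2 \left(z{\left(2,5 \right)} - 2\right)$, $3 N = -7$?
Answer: $\frac{\sqrt{2409099}}{5} \approx 310.43$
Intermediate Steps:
$z{\left(Z,W \right)} = - \frac{W}{8}$
$N = - \frac{7}{3}$ ($N = \frac{1}{3} \left(-7\right) = - \frac{7}{3} \approx -2.3333$)
$S{\left(F \right)} = - \frac{21}{4}$ ($S{\left(F \right)} = 2 \left(\left(- \frac{1}{8}\right) 5 - 2\right) = 2 \left(- \frac{5}{8} - 2\right) = 2 \left(- \frac{21}{8}\right) = - \frac{21}{4}$)
$A = - \frac{76}{25}$ ($A = -4 + \frac{1}{- \frac{7}{3} - 6} \left(-8\right) = -4 + \frac{1}{- \frac{25}{3}} \left(-8\right) = -4 - - \frac{24}{25} = -4 + \frac{24}{25} = - \frac{76}{25} \approx -3.04$)
$\sqrt{S{\left(15 \right)} \left(-264 + A\right) + 94962} = \sqrt{- \frac{21 \left(-264 - \frac{76}{25}\right)}{4} + 94962} = \sqrt{\left(- \frac{21}{4}\right) \left(- \frac{6676}{25}\right) + 94962} = \sqrt{\frac{35049}{25} + 94962} = \sqrt{\frac{2409099}{25}} = \frac{\sqrt{2409099}}{5}$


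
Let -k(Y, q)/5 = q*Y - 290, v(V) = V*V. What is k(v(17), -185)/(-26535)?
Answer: -53755/5307 ≈ -10.129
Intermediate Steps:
v(V) = V²
k(Y, q) = 1450 - 5*Y*q (k(Y, q) = -5*(q*Y - 290) = -5*(Y*q - 290) = -5*(-290 + Y*q) = 1450 - 5*Y*q)
k(v(17), -185)/(-26535) = (1450 - 5*17²*(-185))/(-26535) = (1450 - 5*289*(-185))*(-1/26535) = (1450 + 267325)*(-1/26535) = 268775*(-1/26535) = -53755/5307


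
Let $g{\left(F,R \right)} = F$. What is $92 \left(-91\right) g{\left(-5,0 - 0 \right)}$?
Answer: $41860$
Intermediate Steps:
$92 \left(-91\right) g{\left(-5,0 - 0 \right)} = 92 \left(-91\right) \left(-5\right) = \left(-8372\right) \left(-5\right) = 41860$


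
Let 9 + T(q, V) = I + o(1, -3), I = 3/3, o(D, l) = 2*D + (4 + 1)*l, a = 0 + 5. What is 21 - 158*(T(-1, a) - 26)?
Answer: 7447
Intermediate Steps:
a = 5
o(D, l) = 2*D + 5*l
I = 1 (I = 3*(⅓) = 1)
T(q, V) = -21 (T(q, V) = -9 + (1 + (2*1 + 5*(-3))) = -9 + (1 + (2 - 15)) = -9 + (1 - 13) = -9 - 12 = -21)
21 - 158*(T(-1, a) - 26) = 21 - 158*(-21 - 26) = 21 - 158*(-47) = 21 + 7426 = 7447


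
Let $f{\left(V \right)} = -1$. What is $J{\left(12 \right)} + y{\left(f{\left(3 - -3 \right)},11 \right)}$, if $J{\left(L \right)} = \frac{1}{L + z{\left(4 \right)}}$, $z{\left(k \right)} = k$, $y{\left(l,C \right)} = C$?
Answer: $\frac{177}{16} \approx 11.063$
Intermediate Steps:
$J{\left(L \right)} = \frac{1}{4 + L}$ ($J{\left(L \right)} = \frac{1}{L + 4} = \frac{1}{4 + L}$)
$J{\left(12 \right)} + y{\left(f{\left(3 - -3 \right)},11 \right)} = \frac{1}{4 + 12} + 11 = \frac{1}{16} + 11 = \frac{177}{16}$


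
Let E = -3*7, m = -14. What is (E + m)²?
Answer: 1225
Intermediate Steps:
E = -21
(E + m)² = (-21 - 14)² = (-35)² = 1225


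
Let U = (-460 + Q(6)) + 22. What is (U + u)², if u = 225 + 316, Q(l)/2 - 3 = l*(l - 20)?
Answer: 3481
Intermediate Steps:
Q(l) = 6 + 2*l*(-20 + l) (Q(l) = 6 + 2*(l*(l - 20)) = 6 + 2*(l*(-20 + l)) = 6 + 2*l*(-20 + l))
u = 541
U = -600 (U = (-460 + (6 - 40*6 + 2*6²)) + 22 = (-460 + (6 - 240 + 2*36)) + 22 = (-460 + (6 - 240 + 72)) + 22 = (-460 - 162) + 22 = -622 + 22 = -600)
(U + u)² = (-600 + 541)² = (-59)² = 3481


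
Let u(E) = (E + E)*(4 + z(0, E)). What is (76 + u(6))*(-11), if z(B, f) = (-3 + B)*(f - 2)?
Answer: 220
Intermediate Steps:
z(B, f) = (-3 + B)*(-2 + f)
u(E) = 2*E*(10 - 3*E) (u(E) = (E + E)*(4 + (6 - 3*E - 2*0 + 0*E)) = (2*E)*(4 + (6 - 3*E + 0 + 0)) = (2*E)*(4 + (6 - 3*E)) = (2*E)*(10 - 3*E) = 2*E*(10 - 3*E))
(76 + u(6))*(-11) = (76 + 2*6*(10 - 3*6))*(-11) = (76 + 2*6*(10 - 18))*(-11) = (76 + 2*6*(-8))*(-11) = (76 - 96)*(-11) = -20*(-11) = 220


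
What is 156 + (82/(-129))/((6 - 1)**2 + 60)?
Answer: 1710458/10965 ≈ 155.99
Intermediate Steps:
156 + (82/(-129))/((6 - 1)**2 + 60) = 156 + (82*(-1/129))/(5**2 + 60) = 156 - 82/(129*(25 + 60)) = 156 - 82/129/85 = 156 - 82/129*1/85 = 156 - 82/10965 = 1710458/10965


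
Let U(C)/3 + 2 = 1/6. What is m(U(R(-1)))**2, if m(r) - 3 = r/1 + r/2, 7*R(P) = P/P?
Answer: 441/16 ≈ 27.563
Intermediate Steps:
R(P) = 1/7 (R(P) = (P/P)/7 = (1/7)*1 = 1/7)
U(C) = -11/2 (U(C) = -6 + 3/6 = -6 + 3*(1/6) = -6 + 1/2 = -11/2)
m(r) = 3 + 3*r/2 (m(r) = 3 + (r/1 + r/2) = 3 + (r*1 + r*(1/2)) = 3 + (r + r/2) = 3 + 3*r/2)
m(U(R(-1)))**2 = (3 + (3/2)*(-11/2))**2 = (3 - 33/4)**2 = (-21/4)**2 = 441/16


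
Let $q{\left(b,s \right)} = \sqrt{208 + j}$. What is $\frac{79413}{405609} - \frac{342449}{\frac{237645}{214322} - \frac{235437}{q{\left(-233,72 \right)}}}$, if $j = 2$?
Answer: $\frac{3771899570326631042850637}{19124793662502863270672491} + \frac{617238310567195458782 \sqrt{210}}{424357307067954038091} \approx 21.275$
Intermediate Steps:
$q{\left(b,s \right)} = \sqrt{210}$ ($q{\left(b,s \right)} = \sqrt{208 + 2} = \sqrt{210}$)
$\frac{79413}{405609} - \frac{342449}{\frac{237645}{214322} - \frac{235437}{q{\left(-233,72 \right)}}} = \frac{79413}{405609} - \frac{342449}{\frac{237645}{214322} - \frac{235437}{\sqrt{210}}} = 79413 \cdot \frac{1}{405609} - \frac{342449}{237645 \cdot \frac{1}{214322} - 235437 \frac{\sqrt{210}}{210}} = \frac{26471}{135203} - \frac{342449}{\frac{237645}{214322} - \frac{78479 \sqrt{210}}{70}}$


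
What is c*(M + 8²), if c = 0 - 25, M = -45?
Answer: -475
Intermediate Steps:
c = -25
c*(M + 8²) = -25*(-45 + 8²) = -25*(-45 + 64) = -25*19 = -475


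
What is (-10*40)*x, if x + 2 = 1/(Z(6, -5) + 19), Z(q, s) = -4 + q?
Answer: 16400/21 ≈ 780.95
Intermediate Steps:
x = -41/21 (x = -2 + 1/((-4 + 6) + 19) = -2 + 1/(2 + 19) = -2 + 1/21 = -41/21 ≈ -1.9524)
(-10*40)*x = -10*40*(-41/21) = -400*(-41/21) = 16400/21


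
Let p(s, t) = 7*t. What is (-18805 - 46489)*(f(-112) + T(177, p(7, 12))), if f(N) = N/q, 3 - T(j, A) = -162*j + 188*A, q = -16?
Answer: -841770248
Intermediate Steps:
T(j, A) = 3 - 188*A + 162*j (T(j, A) = 3 - (-162*j + 188*A) = 3 + (-188*A + 162*j) = 3 - 188*A + 162*j)
f(N) = -N/16 (f(N) = N/(-16) = N*(-1/16) = -N/16)
(-18805 - 46489)*(f(-112) + T(177, p(7, 12))) = (-18805 - 46489)*(-1/16*(-112) + (3 - 1316*12 + 162*177)) = -65294*(7 + (3 - 188*84 + 28674)) = -65294*(7 + (3 - 15792 + 28674)) = -65294*(7 + 12885) = -65294*12892 = -841770248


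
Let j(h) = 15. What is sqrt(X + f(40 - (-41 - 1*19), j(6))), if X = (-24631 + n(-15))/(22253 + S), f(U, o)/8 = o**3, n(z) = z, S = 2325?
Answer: 523*sqrt(14906557)/12289 ≈ 164.31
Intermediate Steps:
f(U, o) = 8*o**3
X = -12323/12289 (X = (-24631 - 15)/(22253 + 2325) = -24646/24578 = -24646*1/24578 = -12323/12289 ≈ -1.0028)
sqrt(X + f(40 - (-41 - 1*19), j(6))) = sqrt(-12323/12289 + 8*15**3) = sqrt(-12323/12289 + 8*3375) = sqrt(-12323/12289 + 27000) = sqrt(331790677/12289) = 523*sqrt(14906557)/12289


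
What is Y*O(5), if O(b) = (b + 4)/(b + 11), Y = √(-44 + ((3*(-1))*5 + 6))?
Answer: 9*I*√53/16 ≈ 4.0951*I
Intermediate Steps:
Y = I*√53 (Y = √(-44 + (-3*5 + 6)) = √(-44 + (-15 + 6)) = √(-44 - 9) = √(-53) = I*√53 ≈ 7.2801*I)
O(b) = (4 + b)/(11 + b)
Y*O(5) = (I*√53)*((4 + 5)/(11 + 5)) = (I*√53)*(9/16) = 9*I*√53/16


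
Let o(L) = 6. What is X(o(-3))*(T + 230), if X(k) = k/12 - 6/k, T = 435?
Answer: -665/2 ≈ -332.50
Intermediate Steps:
X(k) = -6/k + k/12 (X(k) = k*(1/12) - 6/k = k/12 - 6/k = -6/k + k/12)
X(o(-3))*(T + 230) = (-6/6 + (1/12)*6)*(435 + 230) = (-6*1/6 + 1/2)*665 = (-1 + 1/2)*665 = -1/2*665 = -665/2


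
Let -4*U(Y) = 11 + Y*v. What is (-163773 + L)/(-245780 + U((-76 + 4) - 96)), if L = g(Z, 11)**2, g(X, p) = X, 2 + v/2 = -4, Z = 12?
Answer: 654516/985147 ≈ 0.66438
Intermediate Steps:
v = -12 (v = -4 + 2*(-4) = -4 - 8 = -12)
U(Y) = -11/4 + 3*Y (U(Y) = -(11 + Y*(-12))/4 = -(11 - 12*Y)/4 = -11/4 + 3*Y)
L = 144 (L = 12**2 = 144)
(-163773 + L)/(-245780 + U((-76 + 4) - 96)) = (-163773 + 144)/(-245780 + (-11/4 + 3*((-76 + 4) - 96))) = -163629/(-245780 + (-11/4 + 3*(-72 - 96))) = -163629/(-245780 + (-11/4 + 3*(-168))) = -163629/(-245780 + (-11/4 - 504)) = -163629/(-245780 - 2027/4) = -163629/(-985147/4) = -163629*(-4/985147) = 654516/985147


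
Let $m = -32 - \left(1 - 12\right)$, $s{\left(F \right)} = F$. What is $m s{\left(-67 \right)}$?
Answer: $1407$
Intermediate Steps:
$m = -21$ ($m = -32 - \left(1 - 12\right) = -32 - -11 = -32 + 11 = -21$)
$m s{\left(-67 \right)} = \left(-21\right) \left(-67\right) = 1407$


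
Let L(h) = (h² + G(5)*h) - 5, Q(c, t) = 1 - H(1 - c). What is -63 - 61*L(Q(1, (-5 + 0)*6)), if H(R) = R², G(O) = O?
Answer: -124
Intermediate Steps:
Q(c, t) = 1 - (1 - c)²
L(h) = -5 + h² + 5*h (L(h) = (h² + 5*h) - 5 = -5 + h² + 5*h)
-63 - 61*L(Q(1, (-5 + 0)*6)) = -63 - 61*(-5 + (1*(2 - 1*1))² + 5*(1*(2 - 1*1))) = -63 - 61*(-5 + (1*(2 - 1))² + 5*(1*(2 - 1))) = -63 - 61*(-5 + (1*1)² + 5*(1*1)) = -63 - 61*(-5 + 1² + 5*1) = -63 - 61*(-5 + 1 + 5) = -63 - 61*1 = -63 - 61 = -124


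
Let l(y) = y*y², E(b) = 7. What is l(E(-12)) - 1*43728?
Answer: -43385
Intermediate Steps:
l(y) = y³
l(E(-12)) - 1*43728 = 7³ - 1*43728 = 343 - 43728 = -43385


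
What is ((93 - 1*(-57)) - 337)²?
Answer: 34969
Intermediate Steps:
((93 - 1*(-57)) - 337)² = ((93 + 57) - 337)² = (150 - 337)² = (-187)² = 34969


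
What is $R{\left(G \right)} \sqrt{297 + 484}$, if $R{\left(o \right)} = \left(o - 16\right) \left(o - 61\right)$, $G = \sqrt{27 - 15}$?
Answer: $- 154 \sqrt{2343} + 988 \sqrt{781} \approx 20157.0$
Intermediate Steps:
$G = 2 \sqrt{3}$ ($G = \sqrt{27 - 15} = \sqrt{12} = 2 \sqrt{3} \approx 3.4641$)
$R{\left(o \right)} = \left(-61 + o\right) \left(-16 + o\right)$ ($R{\left(o \right)} = \left(-16 + o\right) \left(-61 + o\right) = \left(-61 + o\right) \left(-16 + o\right)$)
$R{\left(G \right)} \sqrt{297 + 484} = \left(976 + \left(2 \sqrt{3}\right)^{2} - 77 \cdot 2 \sqrt{3}\right) \sqrt{297 + 484} = \left(976 + 12 - 154 \sqrt{3}\right) \sqrt{781} = \left(988 - 154 \sqrt{3}\right) \sqrt{781} = \sqrt{781} \left(988 - 154 \sqrt{3}\right)$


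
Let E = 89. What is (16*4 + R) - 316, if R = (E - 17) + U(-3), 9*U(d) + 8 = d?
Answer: -1631/9 ≈ -181.22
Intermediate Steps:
U(d) = -8/9 + d/9
R = 637/9 (R = (89 - 17) + (-8/9 + (1/9)*(-3)) = 72 + (-8/9 - 1/3) = 72 - 11/9 = 637/9 ≈ 70.778)
(16*4 + R) - 316 = (16*4 + 637/9) - 316 = (64 + 637/9) - 316 = 1213/9 - 316 = -1631/9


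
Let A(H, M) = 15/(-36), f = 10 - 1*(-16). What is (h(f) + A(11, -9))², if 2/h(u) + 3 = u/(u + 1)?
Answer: 851929/435600 ≈ 1.9558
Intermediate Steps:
f = 26 (f = 10 + 16 = 26)
h(u) = 2/(-3 + u/(1 + u)) (h(u) = 2/(-3 + u/(u + 1)) = 2/(-3 + u/(1 + u)))
A(H, M) = -5/12 (A(H, M) = 15*(-1/36) = -5/12)
(h(f) + A(11, -9))² = (2*(-1 - 1*26)/(3 + 2*26) - 5/12)² = (2*(-1 - 26)/(3 + 52) - 5/12)² = (2*(-27)/55 - 5/12)² = (2*(1/55)*(-27) - 5/12)² = (-54/55 - 5/12)² = (-923/660)² = 851929/435600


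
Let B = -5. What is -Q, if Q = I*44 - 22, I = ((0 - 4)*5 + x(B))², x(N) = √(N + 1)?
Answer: -17402 + 3520*I ≈ -17402.0 + 3520.0*I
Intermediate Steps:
x(N) = √(1 + N)
I = (-20 + 2*I)² (I = ((0 - 4)*5 + √(1 - 5))² = (-4*5 + √(-4))² = (-20 + 2*I)² ≈ 396.0 - 80.0*I)
Q = 17402 - 3520*I (Q = (396 - 80*I)*44 - 22 = (17424 - 3520*I) - 22 = 17402 - 3520*I ≈ 17402.0 - 3520.0*I)
-Q = -(17402 - 3520*I) = -17402 + 3520*I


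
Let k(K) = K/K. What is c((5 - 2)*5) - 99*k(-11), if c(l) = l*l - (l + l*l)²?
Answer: -57474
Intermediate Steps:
k(K) = 1
c(l) = l² - (l + l²)²
c((5 - 2)*5) - 99*k(-11) = ((5 - 2)*5)³*(-2 - (5 - 2)*5) - 99*1 = (3*5)³*(-2 - 3*5) - 99 = 15³*(-2 - 1*15) - 99 = 3375*(-2 - 15) - 99 = 3375*(-17) - 99 = -57375 - 99 = -57474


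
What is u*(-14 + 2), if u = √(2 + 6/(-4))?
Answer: -6*√2 ≈ -8.4853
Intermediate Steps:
u = √2/2 (u = √(2 + 6*(-¼)) = √(2 - 3/2) = √(½) = √2/2 ≈ 0.70711)
u*(-14 + 2) = (√2/2)*(-14 + 2) = (√2/2)*(-12) = -6*√2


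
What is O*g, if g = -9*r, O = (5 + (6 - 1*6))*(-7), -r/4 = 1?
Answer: -1260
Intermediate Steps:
r = -4 (r = -4*1 = -4)
O = -35 (O = (5 + (6 - 6))*(-7) = (5 + 0)*(-7) = 5*(-7) = -35)
g = 36 (g = -9*(-4) = 36)
O*g = -35*36 = -1260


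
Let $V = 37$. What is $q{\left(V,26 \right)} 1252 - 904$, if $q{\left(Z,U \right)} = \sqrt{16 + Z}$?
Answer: $-904 + 1252 \sqrt{53} \approx 8210.7$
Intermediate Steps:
$q{\left(V,26 \right)} 1252 - 904 = \sqrt{16 + 37} \cdot 1252 - 904 = \sqrt{53} \cdot 1252 - 904 = 1252 \sqrt{53} - 904 = -904 + 1252 \sqrt{53}$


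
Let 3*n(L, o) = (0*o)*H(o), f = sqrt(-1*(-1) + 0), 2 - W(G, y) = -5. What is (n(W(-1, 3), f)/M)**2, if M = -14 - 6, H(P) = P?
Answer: 0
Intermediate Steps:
M = -20
W(G, y) = 7 (W(G, y) = 2 - 1*(-5) = 2 + 5 = 7)
f = 1 (f = sqrt(1 + 0) = sqrt(1) = 1)
n(L, o) = 0 (n(L, o) = ((0*o)*o)/3 = (0*o)/3 = (1/3)*0 = 0)
(n(W(-1, 3), f)/M)**2 = (0/(-20))**2 = (0*(-1/20))**2 = 0**2 = 0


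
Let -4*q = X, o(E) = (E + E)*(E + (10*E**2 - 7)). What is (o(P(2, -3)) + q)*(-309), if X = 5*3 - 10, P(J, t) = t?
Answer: 594825/4 ≈ 1.4871e+5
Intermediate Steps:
X = 5 (X = 15 - 10 = 5)
o(E) = 2*E*(-7 + E + 10*E**2) (o(E) = (2*E)*(E + (-7 + 10*E**2)) = (2*E)*(-7 + E + 10*E**2) = 2*E*(-7 + E + 10*E**2))
q = -5/4 (q = -1/4*5 = -5/4 ≈ -1.2500)
(o(P(2, -3)) + q)*(-309) = (2*(-3)*(-7 - 3 + 10*(-3)**2) - 5/4)*(-309) = (2*(-3)*(-7 - 3 + 10*9) - 5/4)*(-309) = (2*(-3)*(-7 - 3 + 90) - 5/4)*(-309) = (2*(-3)*80 - 5/4)*(-309) = (-480 - 5/4)*(-309) = -1925/4*(-309) = 594825/4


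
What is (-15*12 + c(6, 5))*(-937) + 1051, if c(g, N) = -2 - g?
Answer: 177207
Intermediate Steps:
(-15*12 + c(6, 5))*(-937) + 1051 = (-15*12 + (-2 - 1*6))*(-937) + 1051 = (-180 + (-2 - 6))*(-937) + 1051 = (-180 - 8)*(-937) + 1051 = -188*(-937) + 1051 = 176156 + 1051 = 177207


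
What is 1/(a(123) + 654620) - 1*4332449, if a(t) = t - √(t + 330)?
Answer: -1857270610810839861/428688395596 + √453/428688395596 ≈ -4.3324e+6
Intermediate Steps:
a(t) = t - √(330 + t)
1/(a(123) + 654620) - 1*4332449 = 1/((123 - √(330 + 123)) + 654620) - 1*4332449 = 1/((123 - √453) + 654620) - 4332449 = 1/(654743 - √453) - 4332449 = -4332449 + 1/(654743 - √453)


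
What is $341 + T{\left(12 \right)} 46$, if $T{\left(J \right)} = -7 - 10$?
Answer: $-441$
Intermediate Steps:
$T{\left(J \right)} = -17$
$341 + T{\left(12 \right)} 46 = 341 - 782 = -441$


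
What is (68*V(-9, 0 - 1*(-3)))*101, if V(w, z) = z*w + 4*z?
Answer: -103020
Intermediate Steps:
V(w, z) = 4*z + w*z (V(w, z) = w*z + 4*z = 4*z + w*z)
(68*V(-9, 0 - 1*(-3)))*101 = (68*((0 - 1*(-3))*(4 - 9)))*101 = (68*((0 + 3)*(-5)))*101 = (68*(3*(-5)))*101 = (68*(-15))*101 = -1020*101 = -103020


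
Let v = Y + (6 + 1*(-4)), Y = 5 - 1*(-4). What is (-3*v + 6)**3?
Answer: -19683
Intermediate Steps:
Y = 9 (Y = 5 + 4 = 9)
v = 11 (v = 9 + (6 + 1*(-4)) = 9 + (6 - 4) = 9 + 2 = 11)
(-3*v + 6)**3 = (-3*11 + 6)**3 = (-33 + 6)**3 = (-27)**3 = -19683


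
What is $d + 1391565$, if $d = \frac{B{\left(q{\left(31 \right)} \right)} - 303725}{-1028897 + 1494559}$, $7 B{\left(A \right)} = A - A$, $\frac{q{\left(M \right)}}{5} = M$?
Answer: $\frac{647998637305}{465662} \approx 1.3916 \cdot 10^{6}$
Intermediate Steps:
$q{\left(M \right)} = 5 M$
$B{\left(A \right)} = 0$ ($B{\left(A \right)} = \frac{A - A}{7} = \frac{1}{7} \cdot 0 = 0$)
$d = - \frac{303725}{465662}$ ($d = \frac{0 - 303725}{-1028897 + 1494559} = - \frac{303725}{465662} \approx -0.65224$)
$d + 1391565 = - \frac{303725}{465662} + 1391565 = \frac{647998637305}{465662}$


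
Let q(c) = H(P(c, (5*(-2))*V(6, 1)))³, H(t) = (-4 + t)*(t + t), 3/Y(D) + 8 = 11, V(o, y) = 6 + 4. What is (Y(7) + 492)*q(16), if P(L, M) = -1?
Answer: 493000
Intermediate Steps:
V(o, y) = 10
Y(D) = 1 (Y(D) = 3/(-8 + 11) = 3/3 = 3*(⅓) = 1)
H(t) = 2*t*(-4 + t) (H(t) = (-4 + t)*(2*t) = 2*t*(-4 + t))
q(c) = 1000 (q(c) = (2*(-1)*(-4 - 1))³ = (2*(-1)*(-5))³ = 10³ = 1000)
(Y(7) + 492)*q(16) = (1 + 492)*1000 = 493*1000 = 493000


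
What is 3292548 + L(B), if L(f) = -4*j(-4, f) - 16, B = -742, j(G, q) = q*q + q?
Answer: 1093244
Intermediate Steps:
j(G, q) = q + q² (j(G, q) = q² + q = q + q²)
L(f) = -16 - 4*f*(1 + f) (L(f) = -4*f*(1 + f) - 16 = -16 - 4*f*(1 + f))
3292548 + L(B) = 3292548 + (-16 - 4*(-742)*(1 - 742)) = 3292548 + (-16 - 4*(-742)*(-741)) = 3292548 + (-16 - 2199288) = 3292548 - 2199304 = 1093244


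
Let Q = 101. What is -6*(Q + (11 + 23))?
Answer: -810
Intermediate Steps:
-6*(Q + (11 + 23)) = -6*(101 + (11 + 23)) = -6*(101 + 34) = -6*135 = -810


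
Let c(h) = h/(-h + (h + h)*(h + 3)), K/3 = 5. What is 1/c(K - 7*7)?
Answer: -63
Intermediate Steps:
K = 15 (K = 3*5 = 15)
c(h) = h/(-h + 2*h*(3 + h)) (c(h) = h/(-h + (2*h)*(3 + h)) = h/(-h + 2*h*(3 + h)))
1/c(K - 7*7) = 1/(1/(5 + 2*(15 - 7*7))) = 1/(1/(5 + 2*(15 - 49))) = 1/(1/(5 + 2*(-34))) = 1/(1/(5 - 68)) = 1/(1/(-63)) = 1/(-1/63) = -63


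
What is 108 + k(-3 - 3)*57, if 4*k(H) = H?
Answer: 45/2 ≈ 22.500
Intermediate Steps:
k(H) = H/4
108 + k(-3 - 3)*57 = 108 + ((-3 - 3)/4)*57 = 108 + ((¼)*(-6))*57 = 108 - 3/2*57 = 108 - 171/2 = 45/2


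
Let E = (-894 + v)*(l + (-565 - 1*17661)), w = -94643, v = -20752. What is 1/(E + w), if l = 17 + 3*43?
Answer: 1/391265037 ≈ 2.5558e-9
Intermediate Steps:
l = 146 (l = 17 + 129 = 146)
E = 391359680 (E = (-894 - 20752)*(146 + (-565 - 1*17661)) = -21646*(146 + (-565 - 17661)) = -21646*(146 - 18226) = -21646*(-18080) = 391359680)
1/(E + w) = 1/(391359680 - 94643) = 1/391265037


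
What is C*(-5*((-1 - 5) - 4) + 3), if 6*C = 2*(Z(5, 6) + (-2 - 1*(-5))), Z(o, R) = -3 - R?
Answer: -106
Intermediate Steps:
C = -2 (C = (2*((-3 - 1*6) + (-2 - 1*(-5))))/6 = (2*((-3 - 6) + (-2 + 5)))/6 = (2*(-9 + 3))/6 = (2*(-6))/6 = (1/6)*(-12) = -2)
C*(-5*((-1 - 5) - 4) + 3) = -2*(-5*((-1 - 5) - 4) + 3) = -2*(-5*(-6 - 4) + 3) = -2*(-5*(-10) + 3) = -2*(50 + 3) = -2*53 = -106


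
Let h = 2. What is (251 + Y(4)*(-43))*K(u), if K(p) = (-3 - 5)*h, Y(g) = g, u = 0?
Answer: -1264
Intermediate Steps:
K(p) = -16 (K(p) = (-3 - 5)*2 = -8*2 = -16)
(251 + Y(4)*(-43))*K(u) = (251 + 4*(-43))*(-16) = (251 - 172)*(-16) = 79*(-16) = -1264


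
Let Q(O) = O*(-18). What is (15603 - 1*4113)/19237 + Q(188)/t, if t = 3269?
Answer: -27537198/62885753 ≈ -0.43789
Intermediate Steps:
Q(O) = -18*O
(15603 - 1*4113)/19237 + Q(188)/t = (15603 - 1*4113)/19237 - 18*188/3269 = (15603 - 4113)*(1/19237) - 3384*1/3269 = 11490*(1/19237) - 3384/3269 = 11490/19237 - 3384/3269 = -27537198/62885753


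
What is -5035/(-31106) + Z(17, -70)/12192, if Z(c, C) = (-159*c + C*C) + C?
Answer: 21258197/63207392 ≈ 0.33632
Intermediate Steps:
Z(c, C) = C + C² - 159*c (Z(c, C) = (-159*c + C²) + C = (C² - 159*c) + C = C + C² - 159*c)
-5035/(-31106) + Z(17, -70)/12192 = -5035/(-31106) + (-70 + (-70)² - 159*17)/12192 = -5035*(-1/31106) + (-70 + 4900 - 2703)*(1/12192) = 5035/31106 + 2127*(1/12192) = 5035/31106 + 709/4064 = 21258197/63207392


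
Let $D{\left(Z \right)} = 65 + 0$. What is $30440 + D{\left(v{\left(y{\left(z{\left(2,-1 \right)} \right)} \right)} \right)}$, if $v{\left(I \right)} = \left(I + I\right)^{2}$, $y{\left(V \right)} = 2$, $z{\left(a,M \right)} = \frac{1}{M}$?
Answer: $30505$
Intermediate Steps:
$v{\left(I \right)} = 4 I^{2}$ ($v{\left(I \right)} = \left(2 I\right)^{2} = 4 I^{2}$)
$D{\left(Z \right)} = 65$
$30440 + D{\left(v{\left(y{\left(z{\left(2,-1 \right)} \right)} \right)} \right)} = 30440 + 65 = 30505$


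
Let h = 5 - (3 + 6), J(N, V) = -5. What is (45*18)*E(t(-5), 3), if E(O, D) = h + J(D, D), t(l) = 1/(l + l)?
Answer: -7290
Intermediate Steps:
h = -4 (h = 5 - 1*9 = 5 - 9 = -4)
t(l) = 1/(2*l)
E(O, D) = -9 (E(O, D) = -4 - 5 = -9)
(45*18)*E(t(-5), 3) = (45*18)*(-9) = 810*(-9) = -7290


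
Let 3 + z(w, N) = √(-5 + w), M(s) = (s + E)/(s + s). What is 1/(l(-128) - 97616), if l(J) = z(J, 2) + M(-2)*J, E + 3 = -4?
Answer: -5153/504514778 - I*√133/9585780782 ≈ -1.0214e-5 - 1.2031e-9*I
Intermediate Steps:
E = -7 (E = -3 - 4 = -7)
M(s) = (-7 + s)/(2*s) (M(s) = (s - 7)/(s + s) = (-7 + s)/((2*s)) = (-7 + s)*(1/(2*s)) = (-7 + s)/(2*s))
z(w, N) = -3 + √(-5 + w)
l(J) = -3 + √(-5 + J) + 9*J/4 (l(J) = (-3 + √(-5 + J)) + ((½)*(-7 - 2)/(-2))*J = (-3 + √(-5 + J)) + ((½)*(-½)*(-9))*J = (-3 + √(-5 + J)) + 9*J/4 = -3 + √(-5 + J) + 9*J/4)
1/(l(-128) - 97616) = 1/((-3 + √(-5 - 128) + (9/4)*(-128)) - 97616) = 1/((-3 + √(-133) - 288) - 97616) = 1/((-3 + I*√133 - 288) - 97616) = 1/((-291 + I*√133) - 97616) = 1/(-97907 + I*√133)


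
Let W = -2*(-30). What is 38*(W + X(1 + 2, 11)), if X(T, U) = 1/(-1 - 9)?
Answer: 11381/5 ≈ 2276.2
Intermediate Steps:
X(T, U) = -1/10 (X(T, U) = 1/(-10) = -1/10)
W = 60
38*(W + X(1 + 2, 11)) = 38*(60 - 1/10) = 38*(599/10) = 11381/5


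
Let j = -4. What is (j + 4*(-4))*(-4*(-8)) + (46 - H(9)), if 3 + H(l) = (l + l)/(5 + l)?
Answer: -4146/7 ≈ -592.29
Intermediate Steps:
H(l) = -3 + 2*l/(5 + l) (H(l) = -3 + (l + l)/(5 + l) = -3 + (2*l)/(5 + l) = -3 + 2*l/(5 + l))
(j + 4*(-4))*(-4*(-8)) + (46 - H(9)) = (-4 + 4*(-4))*(-4*(-8)) + (46 - (-15 - 1*9)/(5 + 9)) = (-4 - 16)*32 + (46 - (-15 - 9)/14) = -20*32 + (46 - (-24)/14) = -640 + (46 - 1*(-12/7)) = -640 + (46 + 12/7) = -640 + 334/7 = -4146/7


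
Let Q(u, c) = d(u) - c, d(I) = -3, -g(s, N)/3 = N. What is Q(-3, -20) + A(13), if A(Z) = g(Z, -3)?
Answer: 26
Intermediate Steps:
g(s, N) = -3*N
A(Z) = 9 (A(Z) = -3*(-3) = 9)
Q(u, c) = -3 - c
Q(-3, -20) + A(13) = (-3 - 1*(-20)) + 9 = (-3 + 20) + 9 = 17 + 9 = 26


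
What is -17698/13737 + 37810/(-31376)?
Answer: -537344209/215506056 ≈ -2.4934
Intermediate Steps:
-17698/13737 + 37810/(-31376) = -17698*1/13737 + 37810*(-1/31376) = -17698/13737 - 18905/15688 = -537344209/215506056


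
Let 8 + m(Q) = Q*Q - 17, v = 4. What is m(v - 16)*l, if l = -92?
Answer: -10948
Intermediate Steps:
m(Q) = -25 + Q**2 (m(Q) = -8 + (Q*Q - 17) = -8 + (Q**2 - 17) = -8 + (-17 + Q**2) = -25 + Q**2)
m(v - 16)*l = (-25 + (4 - 16)**2)*(-92) = (-25 + (-12)**2)*(-92) = (-25 + 144)*(-92) = 119*(-92) = -10948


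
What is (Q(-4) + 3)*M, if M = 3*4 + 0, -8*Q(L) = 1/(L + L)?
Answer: 579/16 ≈ 36.188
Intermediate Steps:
Q(L) = -1/(16*L) (Q(L) = -1/(8*(L + L)) = -1/(2*L)/8 = -1/(16*L))
M = 12 (M = 12 + 0 = 12)
(Q(-4) + 3)*M = (-1/16/(-4) + 3)*12 = (-1/16*(-1/4) + 3)*12 = (1/64 + 3)*12 = (193/64)*12 = 579/16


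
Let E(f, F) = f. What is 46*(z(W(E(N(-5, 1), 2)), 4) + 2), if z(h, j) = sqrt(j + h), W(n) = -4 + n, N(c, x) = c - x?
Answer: 92 + 46*I*sqrt(6) ≈ 92.0 + 112.68*I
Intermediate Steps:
z(h, j) = sqrt(h + j)
46*(z(W(E(N(-5, 1), 2)), 4) + 2) = 46*(sqrt((-4 + (-5 - 1*1)) + 4) + 2) = 46*(sqrt((-4 + (-5 - 1)) + 4) + 2) = 46*(sqrt((-4 - 6) + 4) + 2) = 46*(sqrt(-10 + 4) + 2) = 46*(sqrt(-6) + 2) = 46*(I*sqrt(6) + 2) = 46*(2 + I*sqrt(6)) = 92 + 46*I*sqrt(6)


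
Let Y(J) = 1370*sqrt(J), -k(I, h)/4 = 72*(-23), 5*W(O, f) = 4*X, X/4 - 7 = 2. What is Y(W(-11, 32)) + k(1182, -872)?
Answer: 6624 + 3288*sqrt(5) ≈ 13976.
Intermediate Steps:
X = 36 (X = 28 + 4*2 = 28 + 8 = 36)
W(O, f) = 144/5 (W(O, f) = (4*36)/5 = (1/5)*144 = 144/5)
k(I, h) = 6624 (k(I, h) = -288*(-23) = -4*(-1656) = 6624)
Y(W(-11, 32)) + k(1182, -872) = 1370*sqrt(144/5) + 6624 = 1370*(12*sqrt(5)/5) + 6624 = 3288*sqrt(5) + 6624 = 6624 + 3288*sqrt(5)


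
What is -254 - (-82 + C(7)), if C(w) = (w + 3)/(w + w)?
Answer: -1209/7 ≈ -172.71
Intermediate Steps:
C(w) = (3 + w)/(2*w) (C(w) = (3 + w)/((2*w)) = (3 + w)*(1/(2*w)) = (3 + w)/(2*w))
-254 - (-82 + C(7)) = -254 - (-82 + (½)*(3 + 7)/7) = -254 - (-82 + (½)*(⅐)*10) = -254 - (-82 + 5/7) = -254 - 1*(-569/7) = -254 + 569/7 = -1209/7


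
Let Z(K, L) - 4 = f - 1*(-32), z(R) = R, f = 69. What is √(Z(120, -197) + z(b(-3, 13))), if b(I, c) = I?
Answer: √102 ≈ 10.100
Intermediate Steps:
Z(K, L) = 105 (Z(K, L) = 4 + (69 - 1*(-32)) = 4 + (69 + 32) = 4 + 101 = 105)
√(Z(120, -197) + z(b(-3, 13))) = √(105 - 3) = √102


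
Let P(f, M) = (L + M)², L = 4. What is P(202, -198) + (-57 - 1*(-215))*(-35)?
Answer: 32106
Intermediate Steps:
P(f, M) = (4 + M)²
P(202, -198) + (-57 - 1*(-215))*(-35) = (4 - 198)² + (-57 - 1*(-215))*(-35) = (-194)² + (-57 + 215)*(-35) = 37636 + 158*(-35) = 37636 - 5530 = 32106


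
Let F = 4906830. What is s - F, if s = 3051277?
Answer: -1855553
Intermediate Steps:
s - F = 3051277 - 1*4906830 = 3051277 - 4906830 = -1855553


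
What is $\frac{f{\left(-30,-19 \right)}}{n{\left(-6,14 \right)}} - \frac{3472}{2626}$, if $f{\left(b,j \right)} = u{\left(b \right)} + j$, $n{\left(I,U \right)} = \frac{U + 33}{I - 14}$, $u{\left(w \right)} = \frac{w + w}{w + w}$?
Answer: $\frac{391088}{61711} \approx 6.3374$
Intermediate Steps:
$u{\left(w \right)} = 1$ ($u{\left(w \right)} = \frac{2 w}{2 w} = 2 w \frac{1}{2 w} = 1$)
$n{\left(I,U \right)} = \frac{33 + U}{-14 + I}$
$f{\left(b,j \right)} = 1 + j$
$\frac{f{\left(-30,-19 \right)}}{n{\left(-6,14 \right)}} - \frac{3472}{2626} = \frac{1 - 19}{\frac{1}{-14 - 6} \left(33 + 14\right)} - \frac{3472}{2626} = - \frac{18}{\frac{1}{-20} \cdot 47} - \frac{1736}{1313} = - \frac{18}{\left(- \frac{1}{20}\right) 47} - \frac{1736}{1313} = - \frac{18}{- \frac{47}{20}} - \frac{1736}{1313} = \left(-18\right) \left(- \frac{20}{47}\right) - \frac{1736}{1313} = \frac{360}{47} - \frac{1736}{1313} = \frac{391088}{61711}$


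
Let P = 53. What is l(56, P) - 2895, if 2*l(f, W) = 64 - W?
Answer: -5779/2 ≈ -2889.5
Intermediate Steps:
l(f, W) = 32 - W/2 (l(f, W) = (64 - W)/2 = 32 - W/2)
l(56, P) - 2895 = (32 - 1/2*53) - 2895 = (32 - 53/2) - 2895 = 11/2 - 2895 = -5779/2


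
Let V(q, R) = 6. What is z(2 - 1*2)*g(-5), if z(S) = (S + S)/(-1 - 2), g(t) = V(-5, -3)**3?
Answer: 0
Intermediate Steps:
g(t) = 216 (g(t) = 6**3 = 216)
z(S) = -2*S/3 (z(S) = (2*S)/(-3) = (2*S)*(-1/3) = -2*S/3)
z(2 - 1*2)*g(-5) = -2*(2 - 1*2)/3*216 = -2*(2 - 2)/3*216 = -2/3*0*216 = 0*216 = 0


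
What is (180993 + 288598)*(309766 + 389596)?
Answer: 328414100942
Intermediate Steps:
(180993 + 288598)*(309766 + 389596) = 469591*699362 = 328414100942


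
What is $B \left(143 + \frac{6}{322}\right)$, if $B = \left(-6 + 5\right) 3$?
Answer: $- \frac{69078}{161} \approx -429.06$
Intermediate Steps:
$B = -3$ ($B = \left(-1\right) 3 = -3$)
$B \left(143 + \frac{6}{322}\right) = - 3 \left(143 + \frac{6}{322}\right) = - 3 \left(143 + 6 \cdot \frac{1}{322}\right) = - 3 \left(143 + \frac{3}{161}\right) = \left(-3\right) \frac{23026}{161} = - \frac{69078}{161}$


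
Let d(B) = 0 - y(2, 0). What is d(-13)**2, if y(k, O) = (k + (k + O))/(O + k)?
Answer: 4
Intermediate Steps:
y(k, O) = (O + 2*k)/(O + k) (y(k, O) = (k + (O + k))/(O + k) = (O + 2*k)/(O + k))
d(B) = -2 (d(B) = 0 - (0 + 2*2)/(0 + 2) = 0 - (0 + 4)/2 = 0 - 4/2 = 0 - 1*2 = 0 - 2 = -2)
d(-13)**2 = (-2)**2 = 4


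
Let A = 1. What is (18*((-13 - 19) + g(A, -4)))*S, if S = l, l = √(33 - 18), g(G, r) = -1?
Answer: -594*√15 ≈ -2300.6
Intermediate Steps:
l = √15 ≈ 3.8730
S = √15 ≈ 3.8730
(18*((-13 - 19) + g(A, -4)))*S = (18*((-13 - 19) - 1))*√15 = (18*(-32 - 1))*√15 = (18*(-33))*√15 = -594*√15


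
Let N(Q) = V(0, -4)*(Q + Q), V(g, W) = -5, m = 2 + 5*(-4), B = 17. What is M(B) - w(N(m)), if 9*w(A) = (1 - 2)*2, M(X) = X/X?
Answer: 11/9 ≈ 1.2222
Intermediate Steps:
m = -18 (m = 2 - 20 = -18)
M(X) = 1
N(Q) = -10*Q (N(Q) = -5*(Q + Q) = -10*Q)
w(A) = -2/9 (w(A) = ((1 - 2)*2)/9 = (-1*2)/9 = (1/9)*(-2) = -2/9)
M(B) - w(N(m)) = 1 - 1*(-2/9) = 1 + 2/9 = 11/9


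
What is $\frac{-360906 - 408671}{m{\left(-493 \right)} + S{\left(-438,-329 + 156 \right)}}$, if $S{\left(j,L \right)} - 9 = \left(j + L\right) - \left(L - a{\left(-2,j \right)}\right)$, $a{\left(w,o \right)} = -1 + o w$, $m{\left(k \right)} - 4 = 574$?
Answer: $- \frac{769577}{1024} \approx -751.54$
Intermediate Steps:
$m{\left(k \right)} = 578$ ($m{\left(k \right)} = 4 + 574 = 578$)
$S{\left(j,L \right)} = 8 - j$ ($S{\left(j,L \right)} = 9 - \left(1 - j - j \left(-2\right)\right) = 9 + \left(\left(L + j\right) - \left(1 + L + 2 j\right)\right) = 9 - \left(1 + j\right) = 8 - j$)
$\frac{-360906 - 408671}{m{\left(-493 \right)} + S{\left(-438,-329 + 156 \right)}} = \frac{-360906 - 408671}{578 + \left(8 - -438\right)} = - \frac{769577}{578 + \left(8 + 438\right)} = - \frac{769577}{578 + 446} = - \frac{769577}{1024}$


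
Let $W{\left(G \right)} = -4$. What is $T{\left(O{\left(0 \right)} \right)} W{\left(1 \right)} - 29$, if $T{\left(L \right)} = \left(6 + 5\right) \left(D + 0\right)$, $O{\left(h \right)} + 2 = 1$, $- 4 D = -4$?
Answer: $-73$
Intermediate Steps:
$D = 1$ ($D = \left(- \frac{1}{4}\right) \left(-4\right) = 1$)
$O{\left(h \right)} = -1$ ($O{\left(h \right)} = -2 + 1 = -1$)
$T{\left(L \right)} = 11$ ($T{\left(L \right)} = \left(6 + 5\right) \left(1 + 0\right) = 11 \cdot 1 = 11$)
$T{\left(O{\left(0 \right)} \right)} W{\left(1 \right)} - 29 = 11 \left(-4\right) - 29 = -44 - 29 = -73$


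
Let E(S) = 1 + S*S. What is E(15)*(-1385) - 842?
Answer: -313852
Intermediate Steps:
E(S) = 1 + S²
E(15)*(-1385) - 842 = (1 + 15²)*(-1385) - 842 = (1 + 225)*(-1385) - 842 = 226*(-1385) - 842 = -313010 - 842 = -313852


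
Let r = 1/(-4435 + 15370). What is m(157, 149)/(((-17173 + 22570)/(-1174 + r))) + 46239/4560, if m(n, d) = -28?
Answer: 8319935185/512597808 ≈ 16.231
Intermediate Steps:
r = 1/10935 ≈ 9.1449e-5
m(157, 149)/(((-17173 + 22570)/(-1174 + r))) + 46239/4560 = -28*(-1174 + 1/10935)/(-17173 + 22570) + 46239/4560 = -28/(5397/(-12837689/10935)) + 46239*(1/4560) = -28/(5397*(-10935/12837689)) + 15413/1520 = -28/(-59016195/12837689) + 15413/1520 = -28*(-12837689/59016195) + 15413/1520 = 51350756/8430885 + 15413/1520 = 8319935185/512597808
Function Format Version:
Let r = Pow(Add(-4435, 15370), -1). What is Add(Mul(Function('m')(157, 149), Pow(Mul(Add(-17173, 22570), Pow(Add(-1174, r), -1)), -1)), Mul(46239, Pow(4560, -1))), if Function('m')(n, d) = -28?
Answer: Rational(8319935185, 512597808) ≈ 16.231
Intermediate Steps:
r = Rational(1, 10935) (r = Pow(10935, -1) = Rational(1, 10935) ≈ 9.1449e-5)
Add(Mul(Function('m')(157, 149), Pow(Mul(Add(-17173, 22570), Pow(Add(-1174, r), -1)), -1)), Mul(46239, Pow(4560, -1))) = Add(Mul(-28, Pow(Mul(Add(-17173, 22570), Pow(Add(-1174, Rational(1, 10935)), -1)), -1)), Mul(46239, Pow(4560, -1))) = Add(Mul(-28, Pow(Mul(5397, Pow(Rational(-12837689, 10935), -1)), -1)), Mul(46239, Rational(1, 4560))) = Add(Mul(-28, Pow(Mul(5397, Rational(-10935, 12837689)), -1)), Rational(15413, 1520)) = Add(Mul(-28, Pow(Rational(-59016195, 12837689), -1)), Rational(15413, 1520)) = Add(Mul(-28, Rational(-12837689, 59016195)), Rational(15413, 1520)) = Add(Rational(51350756, 8430885), Rational(15413, 1520)) = Rational(8319935185, 512597808)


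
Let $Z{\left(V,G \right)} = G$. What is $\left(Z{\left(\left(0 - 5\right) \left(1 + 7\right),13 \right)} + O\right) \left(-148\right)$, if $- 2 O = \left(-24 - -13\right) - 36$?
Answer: $-5402$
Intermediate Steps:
$O = \frac{47}{2}$ ($O = - \frac{\left(-24 - -13\right) - 36}{2} = - \frac{\left(-24 + 13\right) - 36}{2} = - \frac{-11 - 36}{2} = \left(- \frac{1}{2}\right) \left(-47\right) = \frac{47}{2} \approx 23.5$)
$\left(Z{\left(\left(0 - 5\right) \left(1 + 7\right),13 \right)} + O\right) \left(-148\right) = \left(13 + \frac{47}{2}\right) \left(-148\right) = \frac{73}{2} \left(-148\right) = -5402$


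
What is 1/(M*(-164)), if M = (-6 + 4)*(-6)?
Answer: -1/1968 ≈ -0.00050813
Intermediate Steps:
M = 12 (M = -2*(-6) = 12)
1/(M*(-164)) = 1/(12*(-164)) = 1/(-1968) = -1/1968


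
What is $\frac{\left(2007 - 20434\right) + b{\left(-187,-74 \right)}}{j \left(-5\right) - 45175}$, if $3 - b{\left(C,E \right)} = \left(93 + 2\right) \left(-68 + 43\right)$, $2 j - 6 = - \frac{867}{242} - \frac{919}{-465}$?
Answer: $\frac{722397588}{2033911523} \approx 0.35518$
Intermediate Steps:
$j = \frac{494423}{225060}$ ($j = 3 + \frac{- \frac{867}{242} - \frac{919}{-465}}{2} = 3 + \frac{\left(-867\right) \frac{1}{242} - - \frac{919}{465}}{2} = 3 + \frac{- \frac{867}{242} + \frac{919}{465}}{2} = 3 + \frac{1}{2} \left(- \frac{180757}{112530}\right) = 3 - \frac{180757}{225060} = \frac{494423}{225060} \approx 2.1968$)
$b{\left(C,E \right)} = 2378$ ($b{\left(C,E \right)} = 3 - \left(93 + 2\right) \left(-68 + 43\right) = 3 - 95 \left(-25\right) = 3 - -2375 = 3 + 2375 = 2378$)
$\frac{\left(2007 - 20434\right) + b{\left(-187,-74 \right)}}{j \left(-5\right) - 45175} = \frac{\left(2007 - 20434\right) + 2378}{\frac{494423}{225060} \left(-5\right) - 45175} = \frac{\left(2007 - 20434\right) + 2378}{- \frac{494423}{45012} - 45175} = \frac{-18427 + 2378}{- \frac{2033911523}{45012}} = \left(-16049\right) \left(- \frac{45012}{2033911523}\right) = \frac{722397588}{2033911523}$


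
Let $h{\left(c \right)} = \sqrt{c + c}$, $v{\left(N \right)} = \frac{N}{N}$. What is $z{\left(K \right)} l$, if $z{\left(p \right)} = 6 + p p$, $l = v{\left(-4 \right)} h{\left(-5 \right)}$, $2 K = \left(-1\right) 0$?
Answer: $6 i \sqrt{10} \approx 18.974 i$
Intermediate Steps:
$K = 0$ ($K = \frac{\left(-1\right) 0}{2} = \frac{1}{2} \cdot 0 = 0$)
$v{\left(N \right)} = 1$
$h{\left(c \right)} = \sqrt{2} \sqrt{c}$ ($h{\left(c \right)} = \sqrt{2 c} = \sqrt{2} \sqrt{c}$)
$l = i \sqrt{10}$ ($l = 1 \sqrt{2} \sqrt{-5} = 1 \sqrt{2} i \sqrt{5} = 1 i \sqrt{10} = i \sqrt{10} \approx 3.1623 i$)
$z{\left(p \right)} = 6 + p^{2}$
$z{\left(K \right)} l = \left(6 + 0^{2}\right) i \sqrt{10} = \left(6 + 0\right) i \sqrt{10} = 6 i \sqrt{10}$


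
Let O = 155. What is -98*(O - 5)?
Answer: -14700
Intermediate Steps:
-98*(O - 5) = -98*(155 - 5) = -98*150 = -14700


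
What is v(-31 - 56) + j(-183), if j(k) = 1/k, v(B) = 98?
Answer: 17933/183 ≈ 97.995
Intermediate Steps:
v(-31 - 56) + j(-183) = 98 + 1/(-183) = 98 - 1/183 = 17933/183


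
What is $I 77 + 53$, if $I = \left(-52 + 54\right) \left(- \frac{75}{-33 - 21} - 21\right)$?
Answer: $- \frac{26704}{9} \approx -2967.1$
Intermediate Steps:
$I = - \frac{353}{9}$ ($I = 2 \left(- \frac{75}{-54} - 21\right) = 2 \left(\left(-75\right) \left(- \frac{1}{54}\right) - 21\right) = 2 \left(\frac{25}{18} - 21\right) = 2 \left(- \frac{353}{18}\right) = - \frac{353}{9} \approx -39.222$)
$I 77 + 53 = \left(- \frac{353}{9}\right) 77 + 53 = - \frac{27181}{9} + 53 = - \frac{26704}{9}$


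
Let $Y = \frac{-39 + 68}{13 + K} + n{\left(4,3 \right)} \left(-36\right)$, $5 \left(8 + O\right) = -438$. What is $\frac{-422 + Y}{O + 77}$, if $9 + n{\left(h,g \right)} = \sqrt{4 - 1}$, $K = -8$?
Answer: $\frac{461}{93} + \frac{60 \sqrt{3}}{31} \approx 8.3093$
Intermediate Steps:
$O = - \frac{478}{5}$ ($O = -8 + \frac{1}{5} \left(-438\right) = -8 - \frac{438}{5} = - \frac{478}{5} \approx -95.6$)
$n{\left(h,g \right)} = -9 + \sqrt{3}$ ($n{\left(h,g \right)} = -9 + \sqrt{4 - 1} = -9 + \sqrt{3}$)
$Y = \frac{1649}{5} - 36 \sqrt{3}$ ($Y = \frac{-39 + 68}{13 - 8} + \left(-9 + \sqrt{3}\right) \left(-36\right) = \frac{29}{5} + \left(324 - 36 \sqrt{3}\right) = \frac{1649}{5} - 36 \sqrt{3} \approx 267.45$)
$\frac{-422 + Y}{O + 77} = \frac{-422 + \left(\frac{1649}{5} - 36 \sqrt{3}\right)}{- \frac{478}{5} + 77} = \frac{- \frac{461}{5} - 36 \sqrt{3}}{- \frac{93}{5}} = \left(- \frac{461}{5} - 36 \sqrt{3}\right) \left(- \frac{5}{93}\right) = \frac{461}{93} + \frac{60 \sqrt{3}}{31}$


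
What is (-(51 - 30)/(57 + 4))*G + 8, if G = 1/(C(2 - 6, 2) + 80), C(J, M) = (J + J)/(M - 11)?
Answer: 50725/6344 ≈ 7.9957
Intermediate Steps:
C(J, M) = 2*J/(-11 + M) (C(J, M) = (2*J)/(-11 + M) = 2*J/(-11 + M))
G = 9/728 (G = 1/(2*(2 - 6)/(-11 + 2) + 80) = 1/(2*(-4)/(-9) + 80) = 1/(2*(-4)*(-⅑) + 80) = 1/(8/9 + 80) = 1/(728/9) = 9/728 ≈ 0.012363)
(-(51 - 30)/(57 + 4))*G + 8 = -(51 - 30)/(57 + 4)*(9/728) + 8 = -21/61*(9/728) + 8 = -1*21/61*(9/728) + 8 = -21/61*9/728 + 8 = -27/6344 + 8 = 50725/6344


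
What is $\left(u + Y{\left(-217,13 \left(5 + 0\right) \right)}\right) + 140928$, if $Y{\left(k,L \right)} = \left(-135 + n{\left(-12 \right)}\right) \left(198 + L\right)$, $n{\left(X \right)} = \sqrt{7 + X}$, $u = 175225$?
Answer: $280648 + 263 i \sqrt{5} \approx 2.8065 \cdot 10^{5} + 588.09 i$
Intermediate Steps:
$Y{\left(k,L \right)} = \left(-135 + i \sqrt{5}\right) \left(198 + L\right)$ ($Y{\left(k,L \right)} = \left(-135 + \sqrt{7 - 12}\right) \left(198 + L\right) = \left(-135 + \sqrt{-5}\right) \left(198 + L\right) = \left(-135 + i \sqrt{5}\right) \left(198 + L\right)$)
$\left(u + Y{\left(-217,13 \left(5 + 0\right) \right)}\right) + 140928 = \left(175225 - \left(26730 - 198 i \sqrt{5} + 135 \cdot 13 \left(5 + 0\right) - i 13 \left(5 + 0\right) \sqrt{5}\right)\right) + 140928 = \left(175225 - \left(26730 - 198 i \sqrt{5} + 135 \cdot 13 \cdot 5 - i 13 \cdot 5 \sqrt{5}\right)\right) + 140928 = \left(175225 + \left(-26730 - 8775 + 198 i \sqrt{5} + i 65 \sqrt{5}\right)\right) + 140928 = \left(175225 + \left(-26730 - 8775 + 198 i \sqrt{5} + 65 i \sqrt{5}\right)\right) + 140928 = \left(175225 - \left(35505 - 263 i \sqrt{5}\right)\right) + 140928 = \left(139720 + 263 i \sqrt{5}\right) + 140928 = 280648 + 263 i \sqrt{5}$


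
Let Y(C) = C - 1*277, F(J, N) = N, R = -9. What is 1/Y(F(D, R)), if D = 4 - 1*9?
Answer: -1/286 ≈ -0.0034965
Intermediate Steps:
D = -5 (D = 4 - 9 = -5)
Y(C) = -277 + C (Y(C) = C - 277 = -277 + C)
1/Y(F(D, R)) = 1/(-277 - 9) = 1/(-286) = -1/286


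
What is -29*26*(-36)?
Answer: 27144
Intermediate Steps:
-29*26*(-36) = -754*(-36) = 27144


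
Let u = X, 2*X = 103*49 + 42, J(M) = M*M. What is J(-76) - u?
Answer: 6463/2 ≈ 3231.5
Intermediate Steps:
J(M) = M²
X = 5089/2 (X = (103*49 + 42)/2 = (5047 + 42)/2 = (½)*5089 = 5089/2 ≈ 2544.5)
u = 5089/2 ≈ 2544.5
J(-76) - u = (-76)² - 1*5089/2 = 5776 - 5089/2 = 6463/2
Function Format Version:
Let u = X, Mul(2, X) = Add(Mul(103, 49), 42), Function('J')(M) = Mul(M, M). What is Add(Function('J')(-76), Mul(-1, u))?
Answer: Rational(6463, 2) ≈ 3231.5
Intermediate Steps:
Function('J')(M) = Pow(M, 2)
X = Rational(5089, 2) (X = Mul(Rational(1, 2), Add(Mul(103, 49), 42)) = Mul(Rational(1, 2), Add(5047, 42)) = Mul(Rational(1, 2), 5089) = Rational(5089, 2) ≈ 2544.5)
u = Rational(5089, 2) ≈ 2544.5
Add(Function('J')(-76), Mul(-1, u)) = Add(Pow(-76, 2), Mul(-1, Rational(5089, 2))) = Add(5776, Rational(-5089, 2)) = Rational(6463, 2)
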